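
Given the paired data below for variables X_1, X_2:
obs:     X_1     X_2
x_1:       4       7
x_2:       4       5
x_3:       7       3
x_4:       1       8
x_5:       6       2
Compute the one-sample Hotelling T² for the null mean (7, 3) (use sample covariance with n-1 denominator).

Step 1 — sample mean vector:
  mean(X_1) = (4 + 4 + 7 + 1 + 6) / 5 = 22/5 = 4.4
  mean(X_2) = (7 + 5 + 3 + 8 + 2) / 5 = 25/5 = 5
  x̄ = (4.4, 5),  deviation x̄ - mu_0 = (4.4, 5) - (7, 3) = (-2.6, 2).

Step 2 — sample covariance matrix, S[i,j] = (1/(n-1)) · Σ_k (x_{k,i} - mean_i) · (x_{k,j} - mean_j), divisor n-1 = 4:
  S[X_1,X_1] = ((-0.4)·(-0.4) + (-0.4)·(-0.4) + (2.6)·(2.6) + (-3.4)·(-3.4) + (1.6)·(1.6)) / 4 = 21.2/4 = 5.3
  S[X_1,X_2] = ((-0.4)·(2) + (-0.4)·(0) + (2.6)·(-2) + (-3.4)·(3) + (1.6)·(-3)) / 4 = -21/4 = -5.25
  S[X_2,X_2] = ((2)·(2) + (0)·(0) + (-2)·(-2) + (3)·(3) + (-3)·(-3)) / 4 = 26/4 = 6.5
  S = [[5.3, -5.25],
 [-5.25, 6.5]].

Step 3 — invert S. det(S) = 5.3·6.5 - (-5.25)² = 6.8875.
  S^{-1} = (1/det) · [[d, -b], [-b, a]] = [[0.9437, 0.7623],
 [0.7623, 0.7695]].

Step 4 — quadratic form (x̄ - mu_0)^T · S^{-1} · (x̄ - mu_0):
  S^{-1} · (x̄ - mu_0) = (-0.9292, -0.4428),
  (x̄ - mu_0)^T · [...] = (-2.6)·(-0.9292) + (2)·(-0.4428) = 1.5303.

Step 5 — scale by n: T² = 5 · 1.5303 = 7.6515.

T² ≈ 7.6515


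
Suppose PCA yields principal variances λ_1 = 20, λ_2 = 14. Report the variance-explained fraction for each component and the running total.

Step 1 — total variance = trace(Sigma) = Σ λ_i = 20 + 14 = 34.

Step 2 — fraction explained by component i = λ_i / Σ λ:
  PC1: 20/34 = 0.5882
  PC2: 14/34 = 0.4118

Step 3 — cumulative fraction after k components = (λ_1 + ... + λ_k) / Σ λ:
  k = 1: 20/34 = 0.5882
  k = 2: (20 + 14)/34 = 34/34 = 1

Summary (fraction, with percent):

explained: PC1 0.5882 (58.82%), PC2 0.4118 (41.18%);  cumulative: 0.5882, 1


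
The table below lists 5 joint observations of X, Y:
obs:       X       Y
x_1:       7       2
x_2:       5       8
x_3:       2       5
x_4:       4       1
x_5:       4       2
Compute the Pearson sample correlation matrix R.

Step 1 — column means:
  mean(X) = (7 + 5 + 2 + 4 + 4) / 5 = 22/5 = 4.4
  mean(Y) = (2 + 8 + 5 + 1 + 2) / 5 = 18/5 = 3.6

Step 2 — sample variances and covariances s[i,j] = (1/(n-1)) · Σ_k (x_{k,i} - mean_i) · (x_{k,j} - mean_j), with n-1 = 4:
  s[X,X] = ((2.6)·(2.6) + (0.6)·(0.6) + (-2.4)·(-2.4) + (-0.4)·(-0.4) + (-0.4)·(-0.4)) / 4 = 13.2/4 = 3.3
  s[X,Y] = ((2.6)·(-1.6) + (0.6)·(4.4) + (-2.4)·(1.4) + (-0.4)·(-2.6) + (-0.4)·(-1.6)) / 4 = -3.2/4 = -0.8
  s[Y,Y] = ((-1.6)·(-1.6) + (4.4)·(4.4) + (1.4)·(1.4) + (-2.6)·(-2.6) + (-1.6)·(-1.6)) / 4 = 33.2/4 = 8.3
  Sample standard deviations s_i = √(s[i,i]):
  s(X) = √(3.3) = 1.8166
  s(Y) = √(8.3) = 2.881

Step 3 — r_{ij} = s_{ij} / (s_i · s_j):
  r[X,X] = 1 (diagonal).
  r[X,Y] = -0.8 / (1.8166 · 2.881) = -0.8 / 5.2335 = -0.1529
  r[Y,Y] = 1 (diagonal).

R is symmetric with unit diagonal. Assembling:

R = [[1, -0.1529],
 [-0.1529, 1]]


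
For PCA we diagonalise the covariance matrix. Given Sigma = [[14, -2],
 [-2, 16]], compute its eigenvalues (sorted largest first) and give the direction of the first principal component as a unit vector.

Step 1 — characteristic polynomial of 2×2 Sigma:
  det(Sigma - λI) = λ² - trace · λ + det = 0.
  trace = 14 + 16 = 30, det = 14·16 - (-2)² = 220.
Step 2 — discriminant:
  Δ = trace² - 4·det = 900 - 880 = 20.
Step 3 — eigenvalues:
  λ = (trace ± √Δ)/2 = (30 ± 4.4721)/2,
  λ_1 = 17.2361,  λ_2 = 12.7639.

Step 4 — unit eigenvector for λ_1: solve (Sigma - λ_1 I)v = 0. First row:
  (14 - 17.2361)·v_x + (-2)·v_y = 0, i.e. (-3.2361)·v_x + (-2)·v_y = 0,
  so v ∝ (b, λ_1 - a) = (-2, 3.2361); multiply by -1 so the first entry is positive: u = (2, -3.2361).
  ||u|| = √((2)² + (-3.2361)²) = √(14.4721) ≈ 3.8042,
  v_1 = u/||u|| ≈ (0.5257, -0.8507) (||v_1|| = 1).

λ_1 = 17.2361,  λ_2 = 12.7639;  v_1 ≈ (0.5257, -0.8507)


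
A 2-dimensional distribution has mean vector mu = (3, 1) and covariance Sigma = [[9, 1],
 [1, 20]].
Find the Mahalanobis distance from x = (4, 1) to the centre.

Step 1 — centre the observation: (x - mu) = (1, 0).

Step 2 — invert Sigma. det(Sigma) = 9·20 - (1)² = 179.
  Sigma^{-1} = (1/det) · [[d, -b], [-b, a]] = [[0.1117, -0.0056],
 [-0.0056, 0.0503]].

Step 3 — form the quadratic (x - mu)^T · Sigma^{-1} · (x - mu):
  Sigma^{-1} · (x - mu) = (0.1117, -0.0056).
  (x - mu)^T · [Sigma^{-1} · (x - mu)] = (1)·(0.1117) + (0)·(-0.0056) = 0.1117.

Step 4 — take square root: d = √(0.1117) ≈ 0.3343.

d(x, mu) = √(0.1117) ≈ 0.3343


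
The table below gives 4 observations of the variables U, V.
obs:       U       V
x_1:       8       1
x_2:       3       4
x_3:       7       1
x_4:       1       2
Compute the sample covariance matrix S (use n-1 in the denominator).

Step 1 — column means:
  mean(U) = (8 + 3 + 7 + 1) / 4 = 19/4 = 4.75
  mean(V) = (1 + 4 + 1 + 2) / 4 = 8/4 = 2

Step 2 — sample covariance S[i,j] = (1/(n-1)) · Σ_k (x_{k,i} - mean_i) · (x_{k,j} - mean_j), with n-1 = 3.
  S[U,U] = ((3.25)·(3.25) + (-1.75)·(-1.75) + (2.25)·(2.25) + (-3.75)·(-3.75)) / 3 = 32.75/3 = 10.9167
  S[U,V] = ((3.25)·(-1) + (-1.75)·(2) + (2.25)·(-1) + (-3.75)·(0)) / 3 = -9/3 = -3
  S[V,V] = ((-1)·(-1) + (2)·(2) + (-1)·(-1) + (0)·(0)) / 3 = 6/3 = 2

S is symmetric (S[j,i] = S[i,j]). Assembling:

S = [[10.9167, -3],
 [-3, 2]]


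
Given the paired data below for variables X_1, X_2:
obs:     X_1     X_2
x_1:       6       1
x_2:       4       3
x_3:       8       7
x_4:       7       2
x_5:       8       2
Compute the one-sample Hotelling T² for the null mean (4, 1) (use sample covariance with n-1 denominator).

Step 1 — sample mean vector:
  mean(X_1) = (6 + 4 + 8 + 7 + 8) / 5 = 33/5 = 6.6
  mean(X_2) = (1 + 3 + 7 + 2 + 2) / 5 = 15/5 = 3
  x̄ = (6.6, 3),  deviation x̄ - mu_0 = (6.6, 3) - (4, 1) = (2.6, 2).

Step 2 — sample covariance matrix, S[i,j] = (1/(n-1)) · Σ_k (x_{k,i} - mean_i) · (x_{k,j} - mean_j), divisor n-1 = 4:
  S[X_1,X_1] = ((-0.6)·(-0.6) + (-2.6)·(-2.6) + (1.4)·(1.4) + (0.4)·(0.4) + (1.4)·(1.4)) / 4 = 11.2/4 = 2.8
  S[X_1,X_2] = ((-0.6)·(-2) + (-2.6)·(0) + (1.4)·(4) + (0.4)·(-1) + (1.4)·(-1)) / 4 = 5/4 = 1.25
  S[X_2,X_2] = ((-2)·(-2) + (0)·(0) + (4)·(4) + (-1)·(-1) + (-1)·(-1)) / 4 = 22/4 = 5.5
  S = [[2.8, 1.25],
 [1.25, 5.5]].

Step 3 — invert S. det(S) = 2.8·5.5 - (1.25)² = 13.8375.
  S^{-1} = (1/det) · [[d, -b], [-b, a]] = [[0.3975, -0.0903],
 [-0.0903, 0.2023]].

Step 4 — quadratic form (x̄ - mu_0)^T · S^{-1} · (x̄ - mu_0):
  S^{-1} · (x̄ - mu_0) = (0.8528, 0.1698),
  (x̄ - mu_0)^T · [...] = (2.6)·(0.8528) + (2)·(0.1698) = 2.5568.

Step 5 — scale by n: T² = 5 · 2.5568 = 12.7841.

T² ≈ 12.7841


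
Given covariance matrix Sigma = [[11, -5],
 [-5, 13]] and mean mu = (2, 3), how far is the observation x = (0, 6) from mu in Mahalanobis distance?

Step 1 — centre the observation: (x - mu) = (-2, 3).

Step 2 — invert Sigma. det(Sigma) = 11·13 - (-5)² = 118.
  Sigma^{-1} = (1/det) · [[d, -b], [-b, a]] = [[0.1102, 0.0424],
 [0.0424, 0.0932]].

Step 3 — form the quadratic (x - mu)^T · Sigma^{-1} · (x - mu):
  Sigma^{-1} · (x - mu) = (-0.0932, 0.1949).
  (x - mu)^T · [Sigma^{-1} · (x - mu)] = (-2)·(-0.0932) + (3)·(0.1949) = 0.7712.

Step 4 — take square root: d = √(0.7712) ≈ 0.8782.

d(x, mu) = √(0.7712) ≈ 0.8782


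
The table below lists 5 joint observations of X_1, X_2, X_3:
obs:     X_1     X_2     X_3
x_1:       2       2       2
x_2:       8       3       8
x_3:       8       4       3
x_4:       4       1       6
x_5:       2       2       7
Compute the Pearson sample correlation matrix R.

Step 1 — column means:
  mean(X_1) = (2 + 8 + 8 + 4 + 2) / 5 = 24/5 = 4.8
  mean(X_2) = (2 + 3 + 4 + 1 + 2) / 5 = 12/5 = 2.4
  mean(X_3) = (2 + 8 + 3 + 6 + 7) / 5 = 26/5 = 5.2

Step 2 — sample variances and covariances s[i,j] = (1/(n-1)) · Σ_k (x_{k,i} - mean_i) · (x_{k,j} - mean_j), with n-1 = 4:
  s[X_1,X_1] = ((-2.8)·(-2.8) + (3.2)·(3.2) + (3.2)·(3.2) + (-0.8)·(-0.8) + (-2.8)·(-2.8)) / 4 = 36.8/4 = 9.2
  s[X_1,X_2] = ((-2.8)·(-0.4) + (3.2)·(0.6) + (3.2)·(1.6) + (-0.8)·(-1.4) + (-2.8)·(-0.4)) / 4 = 10.4/4 = 2.6
  s[X_1,X_3] = ((-2.8)·(-3.2) + (3.2)·(2.8) + (3.2)·(-2.2) + (-0.8)·(0.8) + (-2.8)·(1.8)) / 4 = 5.2/4 = 1.3
  s[X_2,X_2] = ((-0.4)·(-0.4) + (0.6)·(0.6) + (1.6)·(1.6) + (-1.4)·(-1.4) + (-0.4)·(-0.4)) / 4 = 5.2/4 = 1.3
  s[X_2,X_3] = ((-0.4)·(-3.2) + (0.6)·(2.8) + (1.6)·(-2.2) + (-1.4)·(0.8) + (-0.4)·(1.8)) / 4 = -2.4/4 = -0.6
  s[X_3,X_3] = ((-3.2)·(-3.2) + (2.8)·(2.8) + (-2.2)·(-2.2) + (0.8)·(0.8) + (1.8)·(1.8)) / 4 = 26.8/4 = 6.7
  Sample standard deviations s_i = √(s[i,i]):
  s(X_1) = √(9.2) = 3.0332
  s(X_2) = √(1.3) = 1.1402
  s(X_3) = √(6.7) = 2.5884

Step 3 — r_{ij} = s_{ij} / (s_i · s_j):
  r[X_1,X_1] = 1 (diagonal).
  r[X_1,X_2] = 2.6 / (3.0332 · 1.1402) = 2.6 / 3.4583 = 0.7518
  r[X_1,X_3] = 1.3 / (3.0332 · 2.5884) = 1.3 / 7.8511 = 0.1656
  r[X_2,X_2] = 1 (diagonal).
  r[X_2,X_3] = -0.6 / (1.1402 · 2.5884) = -0.6 / 2.9513 = -0.2033
  r[X_3,X_3] = 1 (diagonal).

R is symmetric with unit diagonal. Assembling:

R = [[1, 0.7518, 0.1656],
 [0.7518, 1, -0.2033],
 [0.1656, -0.2033, 1]]


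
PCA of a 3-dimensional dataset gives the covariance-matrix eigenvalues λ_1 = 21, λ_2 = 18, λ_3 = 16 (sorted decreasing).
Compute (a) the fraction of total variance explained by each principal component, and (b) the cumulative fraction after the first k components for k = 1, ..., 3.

Step 1 — total variance = trace(Sigma) = Σ λ_i = 21 + 18 + 16 = 55.

Step 2 — fraction explained by component i = λ_i / Σ λ:
  PC1: 21/55 = 0.3818
  PC2: 18/55 = 0.3273
  PC3: 16/55 = 0.2909

Step 3 — cumulative fraction after k components = (λ_1 + ... + λ_k) / Σ λ:
  k = 1: 21/55 = 0.3818
  k = 2: (21 + 18)/55 = 39/55 = 0.7091
  k = 3: (21 + 18 + 16)/55 = 55/55 = 1

Summary (fraction, with percent):

explained: PC1 0.3818 (38.18%), PC2 0.3273 (32.73%), PC3 0.2909 (29.09%);  cumulative: 0.3818, 0.7091, 1


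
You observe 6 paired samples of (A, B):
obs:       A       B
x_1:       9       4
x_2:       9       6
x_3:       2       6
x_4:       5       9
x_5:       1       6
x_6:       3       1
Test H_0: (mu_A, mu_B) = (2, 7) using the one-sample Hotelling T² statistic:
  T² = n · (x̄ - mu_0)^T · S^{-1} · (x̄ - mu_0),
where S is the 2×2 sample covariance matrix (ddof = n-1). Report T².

Step 1 — sample mean vector:
  mean(A) = (9 + 9 + 2 + 5 + 1 + 3) / 6 = 29/6 = 4.8333
  mean(B) = (4 + 6 + 6 + 9 + 6 + 1) / 6 = 32/6 = 5.3333
  x̄ = (4.8333, 5.3333),  deviation x̄ - mu_0 = (4.8333, 5.3333) - (2, 7) = (2.8333, -1.6667).

Step 2 — sample covariance matrix, S[i,j] = (1/(n-1)) · Σ_k (x_{k,i} - mean_i) · (x_{k,j} - mean_j), divisor n-1 = 5:
  S[A,A] = ((4.1667)·(4.1667) + (4.1667)·(4.1667) + (-2.8333)·(-2.8333) + (0.1667)·(0.1667) + (-3.8333)·(-3.8333) + (-1.8333)·(-1.8333)) / 5 = 60.8333/5 = 12.1667
  S[A,B] = ((4.1667)·(-1.3333) + (4.1667)·(0.6667) + (-2.8333)·(0.6667) + (0.1667)·(3.6667) + (-3.8333)·(0.6667) + (-1.8333)·(-4.3333)) / 5 = 1.3333/5 = 0.2667
  S[B,B] = ((-1.3333)·(-1.3333) + (0.6667)·(0.6667) + (0.6667)·(0.6667) + (3.6667)·(3.6667) + (0.6667)·(0.6667) + (-4.3333)·(-4.3333)) / 5 = 35.3333/5 = 7.0667
  S = [[12.1667, 0.2667],
 [0.2667, 7.0667]].

Step 3 — invert S. det(S) = 12.1667·7.0667 - (0.2667)² = 85.9067.
  S^{-1} = (1/det) · [[d, -b], [-b, a]] = [[0.0823, -0.0031],
 [-0.0031, 0.1416]].

Step 4 — quadratic form (x̄ - mu_0)^T · S^{-1} · (x̄ - mu_0):
  S^{-1} · (x̄ - mu_0) = (0.2382, -0.2448),
  (x̄ - mu_0)^T · [...] = (2.8333)·(0.2382) + (-1.6667)·(-0.2448) = 1.0831.

Step 5 — scale by n: T² = 6 · 1.0831 = 6.4985.

T² ≈ 6.4985


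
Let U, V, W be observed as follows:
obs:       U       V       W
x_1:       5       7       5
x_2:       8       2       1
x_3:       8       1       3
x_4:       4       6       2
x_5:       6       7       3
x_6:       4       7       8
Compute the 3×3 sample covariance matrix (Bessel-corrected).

Step 1 — column means:
  mean(U) = (5 + 8 + 8 + 4 + 6 + 4) / 6 = 35/6 = 5.8333
  mean(V) = (7 + 2 + 1 + 6 + 7 + 7) / 6 = 30/6 = 5
  mean(W) = (5 + 1 + 3 + 2 + 3 + 8) / 6 = 22/6 = 3.6667

Step 2 — sample covariance S[i,j] = (1/(n-1)) · Σ_k (x_{k,i} - mean_i) · (x_{k,j} - mean_j), with n-1 = 5.
  S[U,U] = ((-0.8333)·(-0.8333) + (2.1667)·(2.1667) + (2.1667)·(2.1667) + (-1.8333)·(-1.8333) + (0.1667)·(0.1667) + (-1.8333)·(-1.8333)) / 5 = 16.8333/5 = 3.3667
  S[U,V] = ((-0.8333)·(2) + (2.1667)·(-3) + (2.1667)·(-4) + (-1.8333)·(1) + (0.1667)·(2) + (-1.8333)·(2)) / 5 = -22/5 = -4.4
  S[U,W] = ((-0.8333)·(1.3333) + (2.1667)·(-2.6667) + (2.1667)·(-0.6667) + (-1.8333)·(-1.6667) + (0.1667)·(-0.6667) + (-1.8333)·(4.3333)) / 5 = -13.3333/5 = -2.6667
  S[V,V] = ((2)·(2) + (-3)·(-3) + (-4)·(-4) + (1)·(1) + (2)·(2) + (2)·(2)) / 5 = 38/5 = 7.6
  S[V,W] = ((2)·(1.3333) + (-3)·(-2.6667) + (-4)·(-0.6667) + (1)·(-1.6667) + (2)·(-0.6667) + (2)·(4.3333)) / 5 = 19/5 = 3.8
  S[W,W] = ((1.3333)·(1.3333) + (-2.6667)·(-2.6667) + (-0.6667)·(-0.6667) + (-1.6667)·(-1.6667) + (-0.6667)·(-0.6667) + (4.3333)·(4.3333)) / 5 = 31.3333/5 = 6.2667

S is symmetric (S[j,i] = S[i,j]). Assembling:

S = [[3.3667, -4.4, -2.6667],
 [-4.4, 7.6, 3.8],
 [-2.6667, 3.8, 6.2667]]


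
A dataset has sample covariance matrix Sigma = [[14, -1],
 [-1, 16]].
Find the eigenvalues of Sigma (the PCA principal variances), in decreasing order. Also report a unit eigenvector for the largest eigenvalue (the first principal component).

Step 1 — characteristic polynomial of 2×2 Sigma:
  det(Sigma - λI) = λ² - trace · λ + det = 0.
  trace = 14 + 16 = 30, det = 14·16 - (-1)² = 223.
Step 2 — discriminant:
  Δ = trace² - 4·det = 900 - 892 = 8.
Step 3 — eigenvalues:
  λ = (trace ± √Δ)/2 = (30 ± 2.8284)/2,
  λ_1 = 16.4142,  λ_2 = 13.5858.

Step 4 — unit eigenvector for λ_1: solve (Sigma - λ_1 I)v = 0. First row:
  (14 - 16.4142)·v_x + (-1)·v_y = 0, i.e. (-2.4142)·v_x + (-1)·v_y = 0,
  so v ∝ (b, λ_1 - a) = (-1, 2.4142); multiply by -1 so the first entry is positive: u = (1, -2.4142).
  ||u|| = √((1)² + (-2.4142)²) = √(6.8284) ≈ 2.6131,
  v_1 = u/||u|| ≈ (0.3827, -0.9239) (||v_1|| = 1).

λ_1 = 16.4142,  λ_2 = 13.5858;  v_1 ≈ (0.3827, -0.9239)


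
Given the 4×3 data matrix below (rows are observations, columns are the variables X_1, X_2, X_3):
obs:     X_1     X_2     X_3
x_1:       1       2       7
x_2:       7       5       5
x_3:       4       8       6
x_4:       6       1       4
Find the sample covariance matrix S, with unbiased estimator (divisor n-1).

Step 1 — column means:
  mean(X_1) = (1 + 7 + 4 + 6) / 4 = 18/4 = 4.5
  mean(X_2) = (2 + 5 + 8 + 1) / 4 = 16/4 = 4
  mean(X_3) = (7 + 5 + 6 + 4) / 4 = 22/4 = 5.5

Step 2 — sample covariance S[i,j] = (1/(n-1)) · Σ_k (x_{k,i} - mean_i) · (x_{k,j} - mean_j), with n-1 = 3.
  S[X_1,X_1] = ((-3.5)·(-3.5) + (2.5)·(2.5) + (-0.5)·(-0.5) + (1.5)·(1.5)) / 3 = 21/3 = 7
  S[X_1,X_2] = ((-3.5)·(-2) + (2.5)·(1) + (-0.5)·(4) + (1.5)·(-3)) / 3 = 3/3 = 1
  S[X_1,X_3] = ((-3.5)·(1.5) + (2.5)·(-0.5) + (-0.5)·(0.5) + (1.5)·(-1.5)) / 3 = -9/3 = -3
  S[X_2,X_2] = ((-2)·(-2) + (1)·(1) + (4)·(4) + (-3)·(-3)) / 3 = 30/3 = 10
  S[X_2,X_3] = ((-2)·(1.5) + (1)·(-0.5) + (4)·(0.5) + (-3)·(-1.5)) / 3 = 3/3 = 1
  S[X_3,X_3] = ((1.5)·(1.5) + (-0.5)·(-0.5) + (0.5)·(0.5) + (-1.5)·(-1.5)) / 3 = 5/3 = 1.6667

S is symmetric (S[j,i] = S[i,j]). Assembling:

S = [[7, 1, -3],
 [1, 10, 1],
 [-3, 1, 1.6667]]


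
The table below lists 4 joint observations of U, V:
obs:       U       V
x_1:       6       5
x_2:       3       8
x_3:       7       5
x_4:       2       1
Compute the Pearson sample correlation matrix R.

Step 1 — column means:
  mean(U) = (6 + 3 + 7 + 2) / 4 = 18/4 = 4.5
  mean(V) = (5 + 8 + 5 + 1) / 4 = 19/4 = 4.75

Step 2 — sample variances and covariances s[i,j] = (1/(n-1)) · Σ_k (x_{k,i} - mean_i) · (x_{k,j} - mean_j), with n-1 = 3:
  s[U,U] = ((1.5)·(1.5) + (-1.5)·(-1.5) + (2.5)·(2.5) + (-2.5)·(-2.5)) / 3 = 17/3 = 5.6667
  s[U,V] = ((1.5)·(0.25) + (-1.5)·(3.25) + (2.5)·(0.25) + (-2.5)·(-3.75)) / 3 = 5.5/3 = 1.8333
  s[V,V] = ((0.25)·(0.25) + (3.25)·(3.25) + (0.25)·(0.25) + (-3.75)·(-3.75)) / 3 = 24.75/3 = 8.25
  Sample standard deviations s_i = √(s[i,i]):
  s(U) = √(5.6667) = 2.3805
  s(V) = √(8.25) = 2.8723

Step 3 — r_{ij} = s_{ij} / (s_i · s_j):
  r[U,U] = 1 (diagonal).
  r[U,V] = 1.8333 / (2.3805 · 2.8723) = 1.8333 / 6.8374 = 0.2681
  r[V,V] = 1 (diagonal).

R is symmetric with unit diagonal. Assembling:

R = [[1, 0.2681],
 [0.2681, 1]]


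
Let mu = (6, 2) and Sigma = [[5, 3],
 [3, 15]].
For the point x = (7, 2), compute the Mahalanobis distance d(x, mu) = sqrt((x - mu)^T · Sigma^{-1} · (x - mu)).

Step 1 — centre the observation: (x - mu) = (1, 0).

Step 2 — invert Sigma. det(Sigma) = 5·15 - (3)² = 66.
  Sigma^{-1} = (1/det) · [[d, -b], [-b, a]] = [[0.2273, -0.0455],
 [-0.0455, 0.0758]].

Step 3 — form the quadratic (x - mu)^T · Sigma^{-1} · (x - mu):
  Sigma^{-1} · (x - mu) = (0.2273, -0.0455).
  (x - mu)^T · [Sigma^{-1} · (x - mu)] = (1)·(0.2273) + (0)·(-0.0455) = 0.2273.

Step 4 — take square root: d = √(0.2273) ≈ 0.4767.

d(x, mu) = √(0.2273) ≈ 0.4767


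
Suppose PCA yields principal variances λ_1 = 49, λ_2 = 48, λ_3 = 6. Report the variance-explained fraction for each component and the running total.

Step 1 — total variance = trace(Sigma) = Σ λ_i = 49 + 48 + 6 = 103.

Step 2 — fraction explained by component i = λ_i / Σ λ:
  PC1: 49/103 = 0.4757
  PC2: 48/103 = 0.466
  PC3: 6/103 = 0.0583

Step 3 — cumulative fraction after k components = (λ_1 + ... + λ_k) / Σ λ:
  k = 1: 49/103 = 0.4757
  k = 2: (49 + 48)/103 = 97/103 = 0.9417
  k = 3: (49 + 48 + 6)/103 = 103/103 = 1

Summary (fraction, with percent):

explained: PC1 0.4757 (47.57%), PC2 0.466 (46.6%), PC3 0.0583 (5.83%);  cumulative: 0.4757, 0.9417, 1


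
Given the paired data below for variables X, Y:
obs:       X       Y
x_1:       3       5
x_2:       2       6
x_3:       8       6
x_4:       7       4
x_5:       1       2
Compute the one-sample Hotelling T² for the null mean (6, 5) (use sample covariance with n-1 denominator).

Step 1 — sample mean vector:
  mean(X) = (3 + 2 + 8 + 7 + 1) / 5 = 21/5 = 4.2
  mean(Y) = (5 + 6 + 6 + 4 + 2) / 5 = 23/5 = 4.6
  x̄ = (4.2, 4.6),  deviation x̄ - mu_0 = (4.2, 4.6) - (6, 5) = (-1.8, -0.4).

Step 2 — sample covariance matrix, S[i,j] = (1/(n-1)) · Σ_k (x_{k,i} - mean_i) · (x_{k,j} - mean_j), divisor n-1 = 4:
  S[X,X] = ((-1.2)·(-1.2) + (-2.2)·(-2.2) + (3.8)·(3.8) + (2.8)·(2.8) + (-3.2)·(-3.2)) / 4 = 38.8/4 = 9.7
  S[X,Y] = ((-1.2)·(0.4) + (-2.2)·(1.4) + (3.8)·(1.4) + (2.8)·(-0.6) + (-3.2)·(-2.6)) / 4 = 8.4/4 = 2.1
  S[Y,Y] = ((0.4)·(0.4) + (1.4)·(1.4) + (1.4)·(1.4) + (-0.6)·(-0.6) + (-2.6)·(-2.6)) / 4 = 11.2/4 = 2.8
  S = [[9.7, 2.1],
 [2.1, 2.8]].

Step 3 — invert S. det(S) = 9.7·2.8 - (2.1)² = 22.75.
  S^{-1} = (1/det) · [[d, -b], [-b, a]] = [[0.1231, -0.0923],
 [-0.0923, 0.4264]].

Step 4 — quadratic form (x̄ - mu_0)^T · S^{-1} · (x̄ - mu_0):
  S^{-1} · (x̄ - mu_0) = (-0.1846, -0.0044),
  (x̄ - mu_0)^T · [...] = (-1.8)·(-0.1846) + (-0.4)·(-0.0044) = 0.3341.

Step 5 — scale by n: T² = 5 · 0.3341 = 1.6703.

T² ≈ 1.6703


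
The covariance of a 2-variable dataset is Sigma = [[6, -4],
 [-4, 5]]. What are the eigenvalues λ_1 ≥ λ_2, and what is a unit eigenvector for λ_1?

Step 1 — characteristic polynomial of 2×2 Sigma:
  det(Sigma - λI) = λ² - trace · λ + det = 0.
  trace = 6 + 5 = 11, det = 6·5 - (-4)² = 14.
Step 2 — discriminant:
  Δ = trace² - 4·det = 121 - 56 = 65.
Step 3 — eigenvalues:
  λ = (trace ± √Δ)/2 = (11 ± 8.0623)/2,
  λ_1 = 9.5311,  λ_2 = 1.4689.

Step 4 — unit eigenvector for λ_1: solve (Sigma - λ_1 I)v = 0. First row:
  (6 - 9.5311)·v_x + (-4)·v_y = 0, i.e. (-3.5311)·v_x + (-4)·v_y = 0,
  so v ∝ (b, λ_1 - a) = (-4, 3.5311); multiply by -1 so the first entry is positive: u = (4, -3.5311).
  ||u|| = √((4)² + (-3.5311)²) = √(28.4689) ≈ 5.3356,
  v_1 = u/||u|| ≈ (0.7497, -0.6618) (||v_1|| = 1).

λ_1 = 9.5311,  λ_2 = 1.4689;  v_1 ≈ (0.7497, -0.6618)


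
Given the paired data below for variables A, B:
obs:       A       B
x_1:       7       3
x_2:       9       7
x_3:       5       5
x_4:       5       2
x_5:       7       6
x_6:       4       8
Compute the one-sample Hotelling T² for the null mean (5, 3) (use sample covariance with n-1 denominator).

Step 1 — sample mean vector:
  mean(A) = (7 + 9 + 5 + 5 + 7 + 4) / 6 = 37/6 = 6.1667
  mean(B) = (3 + 7 + 5 + 2 + 6 + 8) / 6 = 31/6 = 5.1667
  x̄ = (6.1667, 5.1667),  deviation x̄ - mu_0 = (6.1667, 5.1667) - (5, 3) = (1.1667, 2.1667).

Step 2 — sample covariance matrix, S[i,j] = (1/(n-1)) · Σ_k (x_{k,i} - mean_i) · (x_{k,j} - mean_j), divisor n-1 = 5:
  S[A,A] = ((0.8333)·(0.8333) + (2.8333)·(2.8333) + (-1.1667)·(-1.1667) + (-1.1667)·(-1.1667) + (0.8333)·(0.8333) + (-2.1667)·(-2.1667)) / 5 = 16.8333/5 = 3.3667
  S[A,B] = ((0.8333)·(-2.1667) + (2.8333)·(1.8333) + (-1.1667)·(-0.1667) + (-1.1667)·(-3.1667) + (0.8333)·(0.8333) + (-2.1667)·(2.8333)) / 5 = 1.8333/5 = 0.3667
  S[B,B] = ((-2.1667)·(-2.1667) + (1.8333)·(1.8333) + (-0.1667)·(-0.1667) + (-3.1667)·(-3.1667) + (0.8333)·(0.8333) + (2.8333)·(2.8333)) / 5 = 26.8333/5 = 5.3667
  S = [[3.3667, 0.3667],
 [0.3667, 5.3667]].

Step 3 — invert S. det(S) = 3.3667·5.3667 - (0.3667)² = 17.9333.
  S^{-1} = (1/det) · [[d, -b], [-b, a]] = [[0.2993, -0.0204],
 [-0.0204, 0.1877]].

Step 4 — quadratic form (x̄ - mu_0)^T · S^{-1} · (x̄ - mu_0):
  S^{-1} · (x̄ - mu_0) = (0.3048, 0.3829),
  (x̄ - mu_0)^T · [...] = (1.1667)·(0.3048) + (2.1667)·(0.3829) = 1.1853.

Step 5 — scale by n: T² = 6 · 1.1853 = 7.1115.

T² ≈ 7.1115


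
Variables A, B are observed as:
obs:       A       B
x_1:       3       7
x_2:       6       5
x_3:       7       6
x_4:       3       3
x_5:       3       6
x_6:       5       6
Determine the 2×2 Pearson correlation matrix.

Step 1 — column means:
  mean(A) = (3 + 6 + 7 + 3 + 3 + 5) / 6 = 27/6 = 4.5
  mean(B) = (7 + 5 + 6 + 3 + 6 + 6) / 6 = 33/6 = 5.5

Step 2 — sample variances and covariances s[i,j] = (1/(n-1)) · Σ_k (x_{k,i} - mean_i) · (x_{k,j} - mean_j), with n-1 = 5:
  s[A,A] = ((-1.5)·(-1.5) + (1.5)·(1.5) + (2.5)·(2.5) + (-1.5)·(-1.5) + (-1.5)·(-1.5) + (0.5)·(0.5)) / 5 = 15.5/5 = 3.1
  s[A,B] = ((-1.5)·(1.5) + (1.5)·(-0.5) + (2.5)·(0.5) + (-1.5)·(-2.5) + (-1.5)·(0.5) + (0.5)·(0.5)) / 5 = 1.5/5 = 0.3
  s[B,B] = ((1.5)·(1.5) + (-0.5)·(-0.5) + (0.5)·(0.5) + (-2.5)·(-2.5) + (0.5)·(0.5) + (0.5)·(0.5)) / 5 = 9.5/5 = 1.9
  Sample standard deviations s_i = √(s[i,i]):
  s(A) = √(3.1) = 1.7607
  s(B) = √(1.9) = 1.3784

Step 3 — r_{ij} = s_{ij} / (s_i · s_j):
  r[A,A] = 1 (diagonal).
  r[A,B] = 0.3 / (1.7607 · 1.3784) = 0.3 / 2.4269 = 0.1236
  r[B,B] = 1 (diagonal).

R is symmetric with unit diagonal. Assembling:

R = [[1, 0.1236],
 [0.1236, 1]]


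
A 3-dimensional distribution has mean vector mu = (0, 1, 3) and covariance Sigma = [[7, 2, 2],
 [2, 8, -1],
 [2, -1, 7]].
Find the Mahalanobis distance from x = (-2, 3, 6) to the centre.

Step 1 — centre the observation: (x - mu) = (-2, 2, 3).

Step 2 — invert Sigma (cofactor / det for 3×3, or solve directly):
  Sigma^{-1} = [[0.1735, -0.0505, -0.0568],
 [-0.0505, 0.142, 0.0347],
 [-0.0568, 0.0347, 0.164]].

Step 3 — form the quadratic (x - mu)^T · Sigma^{-1} · (x - mu):
  Sigma^{-1} · (x - mu) = (-0.6183, 0.489, 0.6751).
  (x - mu)^T · [Sigma^{-1} · (x - mu)] = (-2)·(-0.6183) + (2)·(0.489) + (3)·(0.6751) = 4.2397.

Step 4 — take square root: d = √(4.2397) ≈ 2.0591.

d(x, mu) = √(4.2397) ≈ 2.0591


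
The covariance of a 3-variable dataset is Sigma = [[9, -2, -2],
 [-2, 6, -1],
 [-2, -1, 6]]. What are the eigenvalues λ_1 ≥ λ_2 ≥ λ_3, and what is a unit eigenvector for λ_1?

Step 1 — characteristic polynomial p(λ) = det(λI - Sigma) = λ³ - tr·λ² + c_1·λ - det, where tr = trace, c_1 = sum of the principal 2×2 minors, det = det(Sigma):
  tr = 9 + 6 + 6 = 21,
  c_1 = (9·6 - (-2)²) + (9·6 - (-2)²) + (6·6 - (-1)²) = 50 + 50 + 35 = 135,
  det = 9·(6·6 - (-1)²) - (-2)·((-2)·6 - (-1)·(-2)) + (-2)·((-2)·(-1) - 6·(-2)) = 9·(35) - (-2)·(-14) + (-2)·(14) = 259.
  So p(λ) = λ³ - 21λ² + 135λ - 259.
Step 2 — look for an integer root (rational root theorem: any rational root is an integer divisor of 259). Testing λ = 7:
  p(7) = 343 - 1029 + 945 - 259 = 0  ✓
  Dividing out (λ - 7): p(λ) = (λ - 7)(λ² - 14λ + 37).
Step 3 — remaining eigenvalues from the quadratic λ² - 14λ + 37 = 0:
  Δ = 14² - 4·37 = 196 - 148 = 48,  λ = (14 ± √48)/2 = (14 ± 6.9282)/2 ≈ 10.4641 or 3.5359.
  Sorted: λ_1 = 10.4641,  λ_2 = 7,  λ_3 = 3.5359  (check: sum = 21 = tr ✓).

Step 4 — unit eigenvector for λ_1 ≈ 10.4641: v spans the null space of (Sigma - λ_1 I), whose rows are
  r_1 = (-1.4641, -2, -2),  r_2 = (-2, -4.4641, -1),  r_3 = (-2, -1, -4.4641).
  v is orthogonal to every row, so take v ∝ r_1 × r_2 = ((-2)·(-1) - (-2)·(-4.4641), (-2)·(-2) - (-1.4641)·(-1), (-1.4641)·(-4.4641) - (-2)·(-2)) ≈ (-6.9282, 2.5359, 2.5359).
  Rescale (multiply by -1 so the first nonzero entry is positive): u = (6.9282, -2.5359, -2.5359).
  ||u|| = √((6.9282)² + (-2.5359)² + (-2.5359)²) = √(60.8616) ≈ 7.8014,  v_1 = u/||u|| ≈ (0.8881, -0.3251, -0.3251) (||v_1|| = 1).

λ_1 = 10.4641,  λ_2 = 7,  λ_3 = 3.5359;  v_1 ≈ (0.8881, -0.3251, -0.3251)


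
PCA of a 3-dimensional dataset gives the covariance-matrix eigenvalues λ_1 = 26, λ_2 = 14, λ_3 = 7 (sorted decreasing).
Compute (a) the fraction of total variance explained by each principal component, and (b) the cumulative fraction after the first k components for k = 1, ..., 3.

Step 1 — total variance = trace(Sigma) = Σ λ_i = 26 + 14 + 7 = 47.

Step 2 — fraction explained by component i = λ_i / Σ λ:
  PC1: 26/47 = 0.5532
  PC2: 14/47 = 0.2979
  PC3: 7/47 = 0.1489

Step 3 — cumulative fraction after k components = (λ_1 + ... + λ_k) / Σ λ:
  k = 1: 26/47 = 0.5532
  k = 2: (26 + 14)/47 = 40/47 = 0.8511
  k = 3: (26 + 14 + 7)/47 = 47/47 = 1

Summary (fraction, with percent):

explained: PC1 0.5532 (55.32%), PC2 0.2979 (29.79%), PC3 0.1489 (14.89%);  cumulative: 0.5532, 0.8511, 1


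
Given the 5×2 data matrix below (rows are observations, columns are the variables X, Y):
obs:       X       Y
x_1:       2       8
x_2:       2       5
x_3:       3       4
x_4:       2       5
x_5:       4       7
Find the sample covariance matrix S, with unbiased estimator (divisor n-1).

Step 1 — column means:
  mean(X) = (2 + 2 + 3 + 2 + 4) / 5 = 13/5 = 2.6
  mean(Y) = (8 + 5 + 4 + 5 + 7) / 5 = 29/5 = 5.8

Step 2 — sample covariance S[i,j] = (1/(n-1)) · Σ_k (x_{k,i} - mean_i) · (x_{k,j} - mean_j), with n-1 = 4.
  S[X,X] = ((-0.6)·(-0.6) + (-0.6)·(-0.6) + (0.4)·(0.4) + (-0.6)·(-0.6) + (1.4)·(1.4)) / 4 = 3.2/4 = 0.8
  S[X,Y] = ((-0.6)·(2.2) + (-0.6)·(-0.8) + (0.4)·(-1.8) + (-0.6)·(-0.8) + (1.4)·(1.2)) / 4 = 0.6/4 = 0.15
  S[Y,Y] = ((2.2)·(2.2) + (-0.8)·(-0.8) + (-1.8)·(-1.8) + (-0.8)·(-0.8) + (1.2)·(1.2)) / 4 = 10.8/4 = 2.7

S is symmetric (S[j,i] = S[i,j]). Assembling:

S = [[0.8, 0.15],
 [0.15, 2.7]]


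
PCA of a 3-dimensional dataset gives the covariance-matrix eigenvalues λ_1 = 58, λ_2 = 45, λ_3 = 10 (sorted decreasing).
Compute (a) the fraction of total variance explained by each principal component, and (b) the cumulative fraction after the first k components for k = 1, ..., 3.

Step 1 — total variance = trace(Sigma) = Σ λ_i = 58 + 45 + 10 = 113.

Step 2 — fraction explained by component i = λ_i / Σ λ:
  PC1: 58/113 = 0.5133
  PC2: 45/113 = 0.3982
  PC3: 10/113 = 0.0885

Step 3 — cumulative fraction after k components = (λ_1 + ... + λ_k) / Σ λ:
  k = 1: 58/113 = 0.5133
  k = 2: (58 + 45)/113 = 103/113 = 0.9115
  k = 3: (58 + 45 + 10)/113 = 113/113 = 1

Summary (fraction, with percent):

explained: PC1 0.5133 (51.33%), PC2 0.3982 (39.82%), PC3 0.0885 (8.85%);  cumulative: 0.5133, 0.9115, 1


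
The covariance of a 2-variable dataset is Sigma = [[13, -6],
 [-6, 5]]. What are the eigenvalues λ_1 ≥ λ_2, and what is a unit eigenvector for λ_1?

Step 1 — characteristic polynomial of 2×2 Sigma:
  det(Sigma - λI) = λ² - trace · λ + det = 0.
  trace = 13 + 5 = 18, det = 13·5 - (-6)² = 29.
Step 2 — discriminant:
  Δ = trace² - 4·det = 324 - 116 = 208.
Step 3 — eigenvalues:
  λ = (trace ± √Δ)/2 = (18 ± 14.4222)/2,
  λ_1 = 16.2111,  λ_2 = 1.7889.

Step 4 — unit eigenvector for λ_1: solve (Sigma - λ_1 I)v = 0. First row:
  (13 - 16.2111)·v_x + (-6)·v_y = 0, i.e. (-3.2111)·v_x + (-6)·v_y = 0,
  so v ∝ (b, λ_1 - a) = (-6, 3.2111); multiply by -1 so the first entry is positive: u = (6, -3.2111).
  ||u|| = √((6)² + (-3.2111)²) = √(46.3112) ≈ 6.8052,
  v_1 = u/||u|| ≈ (0.8817, -0.4719) (||v_1|| = 1).

λ_1 = 16.2111,  λ_2 = 1.7889;  v_1 ≈ (0.8817, -0.4719)


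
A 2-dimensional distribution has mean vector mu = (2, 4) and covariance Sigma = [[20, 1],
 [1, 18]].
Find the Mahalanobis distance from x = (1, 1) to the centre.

Step 1 — centre the observation: (x - mu) = (-1, -3).

Step 2 — invert Sigma. det(Sigma) = 20·18 - (1)² = 359.
  Sigma^{-1} = (1/det) · [[d, -b], [-b, a]] = [[0.0501, -0.0028],
 [-0.0028, 0.0557]].

Step 3 — form the quadratic (x - mu)^T · Sigma^{-1} · (x - mu):
  Sigma^{-1} · (x - mu) = (-0.0418, -0.1643).
  (x - mu)^T · [Sigma^{-1} · (x - mu)] = (-1)·(-0.0418) + (-3)·(-0.1643) = 0.5348.

Step 4 — take square root: d = √(0.5348) ≈ 0.7313.

d(x, mu) = √(0.5348) ≈ 0.7313


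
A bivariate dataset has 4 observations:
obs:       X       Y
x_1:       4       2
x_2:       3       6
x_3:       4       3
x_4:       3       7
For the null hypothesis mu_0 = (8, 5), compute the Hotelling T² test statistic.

Step 1 — sample mean vector:
  mean(X) = (4 + 3 + 4 + 3) / 4 = 14/4 = 3.5
  mean(Y) = (2 + 6 + 3 + 7) / 4 = 18/4 = 4.5
  x̄ = (3.5, 4.5),  deviation x̄ - mu_0 = (3.5, 4.5) - (8, 5) = (-4.5, -0.5).

Step 2 — sample covariance matrix, S[i,j] = (1/(n-1)) · Σ_k (x_{k,i} - mean_i) · (x_{k,j} - mean_j), divisor n-1 = 3:
  S[X,X] = ((0.5)·(0.5) + (-0.5)·(-0.5) + (0.5)·(0.5) + (-0.5)·(-0.5)) / 3 = 1/3 = 0.3333
  S[X,Y] = ((0.5)·(-2.5) + (-0.5)·(1.5) + (0.5)·(-1.5) + (-0.5)·(2.5)) / 3 = -4/3 = -1.3333
  S[Y,Y] = ((-2.5)·(-2.5) + (1.5)·(1.5) + (-1.5)·(-1.5) + (2.5)·(2.5)) / 3 = 17/3 = 5.6667
  S = [[0.3333, -1.3333],
 [-1.3333, 5.6667]].

Step 3 — invert S. det(S) = 0.3333·5.6667 - (-1.3333)² = 0.1111.
  S^{-1} = (1/det) · [[d, -b], [-b, a]] = [[51, 12],
 [12, 3]].

Step 4 — quadratic form (x̄ - mu_0)^T · S^{-1} · (x̄ - mu_0):
  S^{-1} · (x̄ - mu_0) = (-235.5, -55.5),
  (x̄ - mu_0)^T · [...] = (-4.5)·(-235.5) + (-0.5)·(-55.5) = 1087.5.

Step 5 — scale by n: T² = 4 · 1087.5 = 4350.

T² ≈ 4350


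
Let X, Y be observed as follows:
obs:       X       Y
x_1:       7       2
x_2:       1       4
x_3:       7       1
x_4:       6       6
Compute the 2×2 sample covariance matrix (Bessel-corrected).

Step 1 — column means:
  mean(X) = (7 + 1 + 7 + 6) / 4 = 21/4 = 5.25
  mean(Y) = (2 + 4 + 1 + 6) / 4 = 13/4 = 3.25

Step 2 — sample covariance S[i,j] = (1/(n-1)) · Σ_k (x_{k,i} - mean_i) · (x_{k,j} - mean_j), with n-1 = 3.
  S[X,X] = ((1.75)·(1.75) + (-4.25)·(-4.25) + (1.75)·(1.75) + (0.75)·(0.75)) / 3 = 24.75/3 = 8.25
  S[X,Y] = ((1.75)·(-1.25) + (-4.25)·(0.75) + (1.75)·(-2.25) + (0.75)·(2.75)) / 3 = -7.25/3 = -2.4167
  S[Y,Y] = ((-1.25)·(-1.25) + (0.75)·(0.75) + (-2.25)·(-2.25) + (2.75)·(2.75)) / 3 = 14.75/3 = 4.9167

S is symmetric (S[j,i] = S[i,j]). Assembling:

S = [[8.25, -2.4167],
 [-2.4167, 4.9167]]


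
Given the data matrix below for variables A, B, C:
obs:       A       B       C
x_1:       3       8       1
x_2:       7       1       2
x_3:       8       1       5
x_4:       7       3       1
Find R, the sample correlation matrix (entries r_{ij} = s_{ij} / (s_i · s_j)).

Step 1 — column means:
  mean(A) = (3 + 7 + 8 + 7) / 4 = 25/4 = 6.25
  mean(B) = (8 + 1 + 1 + 3) / 4 = 13/4 = 3.25
  mean(C) = (1 + 2 + 5 + 1) / 4 = 9/4 = 2.25

Step 2 — sample variances and covariances s[i,j] = (1/(n-1)) · Σ_k (x_{k,i} - mean_i) · (x_{k,j} - mean_j), with n-1 = 3:
  s[A,A] = ((-3.25)·(-3.25) + (0.75)·(0.75) + (1.75)·(1.75) + (0.75)·(0.75)) / 3 = 14.75/3 = 4.9167
  s[A,B] = ((-3.25)·(4.75) + (0.75)·(-2.25) + (1.75)·(-2.25) + (0.75)·(-0.25)) / 3 = -21.25/3 = -7.0833
  s[A,C] = ((-3.25)·(-1.25) + (0.75)·(-0.25) + (1.75)·(2.75) + (0.75)·(-1.25)) / 3 = 7.75/3 = 2.5833
  s[B,B] = ((4.75)·(4.75) + (-2.25)·(-2.25) + (-2.25)·(-2.25) + (-0.25)·(-0.25)) / 3 = 32.75/3 = 10.9167
  s[B,C] = ((4.75)·(-1.25) + (-2.25)·(-0.25) + (-2.25)·(2.75) + (-0.25)·(-1.25)) / 3 = -11.25/3 = -3.75
  s[C,C] = ((-1.25)·(-1.25) + (-0.25)·(-0.25) + (2.75)·(2.75) + (-1.25)·(-1.25)) / 3 = 10.75/3 = 3.5833
  Sample standard deviations s_i = √(s[i,i]):
  s(A) = √(4.9167) = 2.2174
  s(B) = √(10.9167) = 3.304
  s(C) = √(3.5833) = 1.893

Step 3 — r_{ij} = s_{ij} / (s_i · s_j):
  r[A,A] = 1 (diagonal).
  r[A,B] = -7.0833 / (2.2174 · 3.304) = -7.0833 / 7.3262 = -0.9668
  r[A,C] = 2.5833 / (2.2174 · 1.893) = 2.5833 / 4.1974 = 0.6155
  r[B,B] = 1 (diagonal).
  r[B,C] = -3.75 / (3.304 · 1.893) = -3.75 / 6.2544 = -0.5996
  r[C,C] = 1 (diagonal).

R is symmetric with unit diagonal. Assembling:

R = [[1, -0.9668, 0.6155],
 [-0.9668, 1, -0.5996],
 [0.6155, -0.5996, 1]]


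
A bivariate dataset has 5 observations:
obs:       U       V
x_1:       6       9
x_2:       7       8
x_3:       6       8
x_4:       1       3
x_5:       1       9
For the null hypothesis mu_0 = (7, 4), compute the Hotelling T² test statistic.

Step 1 — sample mean vector:
  mean(U) = (6 + 7 + 6 + 1 + 1) / 5 = 21/5 = 4.2
  mean(V) = (9 + 8 + 8 + 3 + 9) / 5 = 37/5 = 7.4
  x̄ = (4.2, 7.4),  deviation x̄ - mu_0 = (4.2, 7.4) - (7, 4) = (-2.8, 3.4).

Step 2 — sample covariance matrix, S[i,j] = (1/(n-1)) · Σ_k (x_{k,i} - mean_i) · (x_{k,j} - mean_j), divisor n-1 = 4:
  S[U,U] = ((1.8)·(1.8) + (2.8)·(2.8) + (1.8)·(1.8) + (-3.2)·(-3.2) + (-3.2)·(-3.2)) / 4 = 34.8/4 = 8.7
  S[U,V] = ((1.8)·(1.6) + (2.8)·(0.6) + (1.8)·(0.6) + (-3.2)·(-4.4) + (-3.2)·(1.6)) / 4 = 14.6/4 = 3.65
  S[V,V] = ((1.6)·(1.6) + (0.6)·(0.6) + (0.6)·(0.6) + (-4.4)·(-4.4) + (1.6)·(1.6)) / 4 = 25.2/4 = 6.3
  S = [[8.7, 3.65],
 [3.65, 6.3]].

Step 3 — invert S. det(S) = 8.7·6.3 - (3.65)² = 41.4875.
  S^{-1} = (1/det) · [[d, -b], [-b, a]] = [[0.1519, -0.088],
 [-0.088, 0.2097]].

Step 4 — quadratic form (x̄ - mu_0)^T · S^{-1} · (x̄ - mu_0):
  S^{-1} · (x̄ - mu_0) = (-0.7243, 0.9593),
  (x̄ - mu_0)^T · [...] = (-2.8)·(-0.7243) + (3.4)·(0.9593) = 5.2898.

Step 5 — scale by n: T² = 5 · 5.2898 = 26.4489.

T² ≈ 26.4489


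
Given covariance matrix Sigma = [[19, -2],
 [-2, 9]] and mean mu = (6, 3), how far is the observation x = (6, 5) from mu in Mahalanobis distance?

Step 1 — centre the observation: (x - mu) = (0, 2).

Step 2 — invert Sigma. det(Sigma) = 19·9 - (-2)² = 167.
  Sigma^{-1} = (1/det) · [[d, -b], [-b, a]] = [[0.0539, 0.012],
 [0.012, 0.1138]].

Step 3 — form the quadratic (x - mu)^T · Sigma^{-1} · (x - mu):
  Sigma^{-1} · (x - mu) = (0.024, 0.2275).
  (x - mu)^T · [Sigma^{-1} · (x - mu)] = (0)·(0.024) + (2)·(0.2275) = 0.4551.

Step 4 — take square root: d = √(0.4551) ≈ 0.6746.

d(x, mu) = √(0.4551) ≈ 0.6746


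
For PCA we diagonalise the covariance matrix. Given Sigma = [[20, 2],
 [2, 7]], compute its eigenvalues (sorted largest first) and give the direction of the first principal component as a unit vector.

Step 1 — characteristic polynomial of 2×2 Sigma:
  det(Sigma - λI) = λ² - trace · λ + det = 0.
  trace = 20 + 7 = 27, det = 20·7 - (2)² = 136.
Step 2 — discriminant:
  Δ = trace² - 4·det = 729 - 544 = 185.
Step 3 — eigenvalues:
  λ = (trace ± √Δ)/2 = (27 ± 13.6015)/2,
  λ_1 = 20.3007,  λ_2 = 6.6993.

Step 4 — unit eigenvector for λ_1: solve (Sigma - λ_1 I)v = 0. First row:
  (20 - 20.3007)·v_x + (2)·v_y = 0, i.e. (-0.3007)·v_x + (2)·v_y = 0,
  so v ∝ (b, λ_1 - a) = (2, 0.3007) = u.
  ||u|| = √((2)² + (0.3007)²) = √(4.0904) ≈ 2.0225,
  v_1 = u/||u|| ≈ (0.9889, 0.1487) (||v_1|| = 1).

λ_1 = 20.3007,  λ_2 = 6.6993;  v_1 ≈ (0.9889, 0.1487)


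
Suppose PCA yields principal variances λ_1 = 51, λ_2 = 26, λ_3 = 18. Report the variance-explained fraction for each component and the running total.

Step 1 — total variance = trace(Sigma) = Σ λ_i = 51 + 26 + 18 = 95.

Step 2 — fraction explained by component i = λ_i / Σ λ:
  PC1: 51/95 = 0.5368
  PC2: 26/95 = 0.2737
  PC3: 18/95 = 0.1895

Step 3 — cumulative fraction after k components = (λ_1 + ... + λ_k) / Σ λ:
  k = 1: 51/95 = 0.5368
  k = 2: (51 + 26)/95 = 77/95 = 0.8105
  k = 3: (51 + 26 + 18)/95 = 95/95 = 1

Summary (fraction, with percent):

explained: PC1 0.5368 (53.68%), PC2 0.2737 (27.37%), PC3 0.1895 (18.95%);  cumulative: 0.5368, 0.8105, 1


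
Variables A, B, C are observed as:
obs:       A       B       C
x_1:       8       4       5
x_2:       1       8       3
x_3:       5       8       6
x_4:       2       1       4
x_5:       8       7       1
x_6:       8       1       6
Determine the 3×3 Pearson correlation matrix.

Step 1 — column means:
  mean(A) = (8 + 1 + 5 + 2 + 8 + 8) / 6 = 32/6 = 5.3333
  mean(B) = (4 + 8 + 8 + 1 + 7 + 1) / 6 = 29/6 = 4.8333
  mean(C) = (5 + 3 + 6 + 4 + 1 + 6) / 6 = 25/6 = 4.1667

Step 2 — sample variances and covariances s[i,j] = (1/(n-1)) · Σ_k (x_{k,i} - mean_i) · (x_{k,j} - mean_j), with n-1 = 5:
  s[A,A] = ((2.6667)·(2.6667) + (-4.3333)·(-4.3333) + (-0.3333)·(-0.3333) + (-3.3333)·(-3.3333) + (2.6667)·(2.6667) + (2.6667)·(2.6667)) / 5 = 51.3333/5 = 10.2667
  s[A,B] = ((2.6667)·(-0.8333) + (-4.3333)·(3.1667) + (-0.3333)·(3.1667) + (-3.3333)·(-3.8333) + (2.6667)·(2.1667) + (2.6667)·(-3.8333)) / 5 = -8.6667/5 = -1.7333
  s[A,C] = ((2.6667)·(0.8333) + (-4.3333)·(-1.1667) + (-0.3333)·(1.8333) + (-3.3333)·(-0.1667) + (2.6667)·(-3.1667) + (2.6667)·(1.8333)) / 5 = 3.6667/5 = 0.7333
  s[B,B] = ((-0.8333)·(-0.8333) + (3.1667)·(3.1667) + (3.1667)·(3.1667) + (-3.8333)·(-3.8333) + (2.1667)·(2.1667) + (-3.8333)·(-3.8333)) / 5 = 54.8333/5 = 10.9667
  s[B,C] = ((-0.8333)·(0.8333) + (3.1667)·(-1.1667) + (3.1667)·(1.8333) + (-3.8333)·(-0.1667) + (2.1667)·(-3.1667) + (-3.8333)·(1.8333)) / 5 = -11.8333/5 = -2.3667
  s[C,C] = ((0.8333)·(0.8333) + (-1.1667)·(-1.1667) + (1.8333)·(1.8333) + (-0.1667)·(-0.1667) + (-3.1667)·(-3.1667) + (1.8333)·(1.8333)) / 5 = 18.8333/5 = 3.7667
  Sample standard deviations s_i = √(s[i,i]):
  s(A) = √(10.2667) = 3.2042
  s(B) = √(10.9667) = 3.3116
  s(C) = √(3.7667) = 1.9408

Step 3 — r_{ij} = s_{ij} / (s_i · s_j):
  r[A,A] = 1 (diagonal).
  r[A,B] = -1.7333 / (3.2042 · 3.3116) = -1.7333 / 10.6109 = -0.1634
  r[A,C] = 0.7333 / (3.2042 · 1.9408) = 0.7333 / 6.2186 = 0.1179
  r[B,B] = 1 (diagonal).
  r[B,C] = -2.3667 / (3.3116 · 1.9408) = -2.3667 / 6.4271 = -0.3682
  r[C,C] = 1 (diagonal).

R is symmetric with unit diagonal. Assembling:

R = [[1, -0.1634, 0.1179],
 [-0.1634, 1, -0.3682],
 [0.1179, -0.3682, 1]]


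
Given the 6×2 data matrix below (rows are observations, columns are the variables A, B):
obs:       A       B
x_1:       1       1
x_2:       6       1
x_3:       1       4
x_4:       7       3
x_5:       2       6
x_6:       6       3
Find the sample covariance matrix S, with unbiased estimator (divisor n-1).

Step 1 — column means:
  mean(A) = (1 + 6 + 1 + 7 + 2 + 6) / 6 = 23/6 = 3.8333
  mean(B) = (1 + 1 + 4 + 3 + 6 + 3) / 6 = 18/6 = 3

Step 2 — sample covariance S[i,j] = (1/(n-1)) · Σ_k (x_{k,i} - mean_i) · (x_{k,j} - mean_j), with n-1 = 5.
  S[A,A] = ((-2.8333)·(-2.8333) + (2.1667)·(2.1667) + (-2.8333)·(-2.8333) + (3.1667)·(3.1667) + (-1.8333)·(-1.8333) + (2.1667)·(2.1667)) / 5 = 38.8333/5 = 7.7667
  S[A,B] = ((-2.8333)·(-2) + (2.1667)·(-2) + (-2.8333)·(1) + (3.1667)·(0) + (-1.8333)·(3) + (2.1667)·(0)) / 5 = -7/5 = -1.4
  S[B,B] = ((-2)·(-2) + (-2)·(-2) + (1)·(1) + (0)·(0) + (3)·(3) + (0)·(0)) / 5 = 18/5 = 3.6

S is symmetric (S[j,i] = S[i,j]). Assembling:

S = [[7.7667, -1.4],
 [-1.4, 3.6]]
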